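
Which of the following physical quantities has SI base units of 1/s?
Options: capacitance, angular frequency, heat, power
Checking the SI base units of each option:
  capacitance (C = Q/V): s⁴·A²/(kg·m²)  ✗
  angular frequency (ω = 2πf): 1/s  ✓ matches
  heat (Q = mcΔT): kg·m²/s²  ✗
  power (P = W/t): kg·m²/s³  ✗

Only angular frequency has units 1/s.

Answer: angular frequency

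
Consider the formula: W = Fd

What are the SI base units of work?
Units of each symbol in W = Fd:
  F (force): kg·m/s²
  d (displacement): m

Multiplying the contributions: [kg·m/s²] · [m]
Adding exponents of each base unit: kg: 1, m: 2, s: -2
SI base units of work: kg·m²/s²

Answer: kg·m²/s²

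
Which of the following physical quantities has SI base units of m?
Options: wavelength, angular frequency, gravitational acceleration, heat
Checking the SI base units of each option:
  wavelength (λ = v/f): m  ✓ matches
  angular frequency (ω = 2πf): 1/s  ✗
  gravitational acceleration (g = GM/r²): m/s²  ✗
  heat (Q = mcΔT): kg·m²/s²  ✗

Only wavelength has units m.

Answer: wavelength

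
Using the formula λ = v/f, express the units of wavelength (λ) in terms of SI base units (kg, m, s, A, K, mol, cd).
Units of each symbol in λ = v/f:
  v (wave speed): m/s
  f (frequency): 1/s  → in the denominator, contributes s

Multiplying the contributions: [m/s] · [s]
Adding exponents of each base unit: m: 1
SI base units of wavelength: m

Answer: m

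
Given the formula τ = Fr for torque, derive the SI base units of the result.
Units of each symbol in τ = Fr:
  F (force): kg·m/s²
  r (lever arm): m

Multiplying the contributions: [kg·m/s²] · [m]
Adding exponents of each base unit: kg: 1, m: 2, s: -2
SI base units of torque: kg·m²/s²

Answer: kg·m²/s²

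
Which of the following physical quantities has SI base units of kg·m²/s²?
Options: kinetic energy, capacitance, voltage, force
Checking the SI base units of each option:
  kinetic energy (E = ½mv²): kg·m²/s²  ✓ matches
  capacitance (C = Q/V): s⁴·A²/(kg·m²)  ✗
  voltage (V = IR): kg·m²/(s³·A)  ✗
  force (F = ma): kg·m/s²  ✗

Only kinetic energy has units kg·m²/s².

Answer: kinetic energy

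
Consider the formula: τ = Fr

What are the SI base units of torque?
Units of each symbol in τ = Fr:
  F (force): kg·m/s²
  r (lever arm): m

Multiplying the contributions: [kg·m/s²] · [m]
Adding exponents of each base unit: kg: 1, m: 2, s: -2
SI base units of torque: kg·m²/s²

Answer: kg·m²/s²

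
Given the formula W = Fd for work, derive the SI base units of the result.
Units of each symbol in W = Fd:
  F (force): kg·m/s²
  d (displacement): m

Multiplying the contributions: [kg·m/s²] · [m]
Adding exponents of each base unit: kg: 1, m: 2, s: -2
SI base units of work: kg·m²/s²

Answer: kg·m²/s²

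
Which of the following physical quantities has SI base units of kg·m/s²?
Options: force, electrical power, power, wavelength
Checking the SI base units of each option:
  force (F = ma): kg·m/s²  ✓ matches
  electrical power (P = IV): kg·m²/s³  ✗
  power (P = W/t): kg·m²/s³  ✗
  wavelength (λ = v/f): m  ✗

Only force has units kg·m/s².

Answer: force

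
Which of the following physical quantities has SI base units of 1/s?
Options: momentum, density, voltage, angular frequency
Checking the SI base units of each option:
  momentum (p = mv): kg·m/s  ✗
  density (ρ = m/V): kg/m³  ✗
  voltage (V = IR): kg·m²/(s³·A)  ✗
  angular frequency (ω = 2πf): 1/s  ✓ matches

Only angular frequency has units 1/s.

Answer: angular frequency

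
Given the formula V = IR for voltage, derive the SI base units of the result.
Units of each symbol in V = IR:
  I (current): A
  R (resistance, in ohms): kg·m²/(s³·A²)

Multiplying the contributions: [A] · [kg·m²/(s³·A²)]
Adding exponents of each base unit: kg: 1, m: 2, s: -3, A: -1
SI base units of voltage: kg·m²/(s³·A)

Answer: kg·m²/(s³·A)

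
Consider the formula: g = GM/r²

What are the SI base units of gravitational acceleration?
Units of each symbol in g = GM/r²:
  G (gravitational constant): m³/(kg·s²)
  M (mass): kg
  r (distance): m  → to the power 2 in the denominator, contributes 1/m²

Multiplying the contributions: [m³/(kg·s²)] · [kg] · [1/m²]
Adding exponents of each base unit: m: 1, s: -2
SI base units of gravitational acceleration: m/s²

Answer: m/s²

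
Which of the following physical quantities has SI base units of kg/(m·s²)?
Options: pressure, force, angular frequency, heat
Checking the SI base units of each option:
  pressure (P = F/A): kg/(m·s²)  ✓ matches
  force (F = ma): kg·m/s²  ✗
  angular frequency (ω = 2πf): 1/s  ✗
  heat (Q = mcΔT): kg·m²/s²  ✗

Only pressure has units kg/(m·s²).

Answer: pressure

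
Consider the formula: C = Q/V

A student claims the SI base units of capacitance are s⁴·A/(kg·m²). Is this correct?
Units of each symbol in C = Q/V:
  Q (charge, in coulombs): s·A
  V (voltage, in volts): kg·m²/(s³·A)  → in the denominator, contributes s³·A/(kg·m²)

Multiplying the contributions: [s·A] · [s³·A/(kg·m²)]
Adding exponents of each base unit: kg: -1, m: -2, s: 4, A: 2
SI base units of capacitance: s⁴·A²/(kg·m²)

The claimed units s⁴·A/(kg·m²) (exponents kg: -1, m: -2, s: 4, A: 1) do not match the derived units s⁴·A²/(kg·m²) (exponents kg: -1, m: -2, s: 4, A: 2), so the claim is incorrect.

Answer: No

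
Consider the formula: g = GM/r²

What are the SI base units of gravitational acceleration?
Units of each symbol in g = GM/r²:
  G (gravitational constant): m³/(kg·s²)
  M (mass): kg
  r (distance): m  → to the power 2 in the denominator, contributes 1/m²

Multiplying the contributions: [m³/(kg·s²)] · [kg] · [1/m²]
Adding exponents of each base unit: m: 1, s: -2
SI base units of gravitational acceleration: m/s²

Answer: m/s²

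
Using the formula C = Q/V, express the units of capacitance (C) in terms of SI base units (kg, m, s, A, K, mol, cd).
Units of each symbol in C = Q/V:
  Q (charge, in coulombs): s·A
  V (voltage, in volts): kg·m²/(s³·A)  → in the denominator, contributes s³·A/(kg·m²)

Multiplying the contributions: [s·A] · [s³·A/(kg·m²)]
Adding exponents of each base unit: kg: -1, m: -2, s: 4, A: 2
SI base units of capacitance: s⁴·A²/(kg·m²)

Answer: s⁴·A²/(kg·m²)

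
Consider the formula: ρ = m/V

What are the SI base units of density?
Units of each symbol in ρ = m/V:
  m (mass): kg
  V (volume): m³  → in the denominator, contributes 1/m³

Multiplying the contributions: [kg] · [1/m³]
Adding exponents of each base unit: kg: 1, m: -3
SI base units of density: kg/m³

Answer: kg/m³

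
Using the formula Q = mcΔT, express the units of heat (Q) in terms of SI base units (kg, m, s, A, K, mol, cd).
Units of each symbol in Q = mcΔT:
  m (mass): kg
  c (specific heat capacity, in J/(kg·K)): m²/(s²·K)
  ΔT (temperature change): K

Multiplying the contributions: [kg] · [m²/(s²·K)] · [K]
Adding exponents of each base unit: kg: 1, m: 2, s: -2
SI base units of heat: kg·m²/s²

Answer: kg·m²/s²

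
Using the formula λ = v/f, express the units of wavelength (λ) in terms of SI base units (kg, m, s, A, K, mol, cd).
Units of each symbol in λ = v/f:
  v (wave speed): m/s
  f (frequency): 1/s  → in the denominator, contributes s

Multiplying the contributions: [m/s] · [s]
Adding exponents of each base unit: m: 1
SI base units of wavelength: m

Answer: m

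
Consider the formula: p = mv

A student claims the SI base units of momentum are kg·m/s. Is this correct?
Units of each symbol in p = mv:
  m (mass): kg
  v (velocity): m/s

Multiplying the contributions: [kg] · [m/s]
Adding exponents of each base unit: kg: 1, m: 1, s: -1
SI base units of momentum: kg·m/s

The claimed units kg·m/s match the derived units, so the claim is correct.

Answer: Yes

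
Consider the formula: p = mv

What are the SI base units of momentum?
Units of each symbol in p = mv:
  m (mass): kg
  v (velocity): m/s

Multiplying the contributions: [kg] · [m/s]
Adding exponents of each base unit: kg: 1, m: 1, s: -1
SI base units of momentum: kg·m/s

Answer: kg·m/s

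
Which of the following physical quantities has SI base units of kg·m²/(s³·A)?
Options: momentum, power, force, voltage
Checking the SI base units of each option:
  momentum (p = mv): kg·m/s  ✗
  power (P = W/t): kg·m²/s³  ✗
  force (F = ma): kg·m/s²  ✗
  voltage (V = IR): kg·m²/(s³·A)  ✓ matches

Only voltage has units kg·m²/(s³·A).

Answer: voltage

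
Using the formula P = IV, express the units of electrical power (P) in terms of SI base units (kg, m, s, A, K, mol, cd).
Units of each symbol in P = IV:
  I (current): A
  V (voltage, in volts): kg·m²/(s³·A)

Multiplying the contributions: [A] · [kg·m²/(s³·A)]
Adding exponents of each base unit: kg: 1, m: 2, s: -3
SI base units of electrical power: kg·m²/s³

Answer: kg·m²/s³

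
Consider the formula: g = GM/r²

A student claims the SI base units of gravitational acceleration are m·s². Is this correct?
Units of each symbol in g = GM/r²:
  G (gravitational constant): m³/(kg·s²)
  M (mass): kg
  r (distance): m  → to the power 2 in the denominator, contributes 1/m²

Multiplying the contributions: [m³/(kg·s²)] · [kg] · [1/m²]
Adding exponents of each base unit: m: 1, s: -2
SI base units of gravitational acceleration: m/s²

The claimed units m·s² (exponents m: 1, s: 2) do not match the derived units m/s² (exponents m: 1, s: -2), so the claim is incorrect.

Answer: No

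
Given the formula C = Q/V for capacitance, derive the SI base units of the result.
Units of each symbol in C = Q/V:
  Q (charge, in coulombs): s·A
  V (voltage, in volts): kg·m²/(s³·A)  → in the denominator, contributes s³·A/(kg·m²)

Multiplying the contributions: [s·A] · [s³·A/(kg·m²)]
Adding exponents of each base unit: kg: -1, m: -2, s: 4, A: 2
SI base units of capacitance: s⁴·A²/(kg·m²)

Answer: s⁴·A²/(kg·m²)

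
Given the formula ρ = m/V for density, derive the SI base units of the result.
Units of each symbol in ρ = m/V:
  m (mass): kg
  V (volume): m³  → in the denominator, contributes 1/m³

Multiplying the contributions: [kg] · [1/m³]
Adding exponents of each base unit: kg: 1, m: -3
SI base units of density: kg/m³

Answer: kg/m³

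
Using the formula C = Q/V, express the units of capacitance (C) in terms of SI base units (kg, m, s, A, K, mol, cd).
Units of each symbol in C = Q/V:
  Q (charge, in coulombs): s·A
  V (voltage, in volts): kg·m²/(s³·A)  → in the denominator, contributes s³·A/(kg·m²)

Multiplying the contributions: [s·A] · [s³·A/(kg·m²)]
Adding exponents of each base unit: kg: -1, m: -2, s: 4, A: 2
SI base units of capacitance: s⁴·A²/(kg·m²)

Answer: s⁴·A²/(kg·m²)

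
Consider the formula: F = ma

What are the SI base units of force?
Units of each symbol in F = ma:
  m (mass): kg
  a (acceleration): m/s²

Multiplying the contributions: [kg] · [m/s²]
Adding exponents of each base unit: kg: 1, m: 1, s: -2
SI base units of force: kg·m/s²

Answer: kg·m/s²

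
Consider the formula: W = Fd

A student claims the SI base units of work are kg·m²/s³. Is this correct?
Units of each symbol in W = Fd:
  F (force): kg·m/s²
  d (displacement): m

Multiplying the contributions: [kg·m/s²] · [m]
Adding exponents of each base unit: kg: 1, m: 2, s: -2
SI base units of work: kg·m²/s²

The claimed units kg·m²/s³ (exponents kg: 1, m: 2, s: -3) do not match the derived units kg·m²/s² (exponents kg: 1, m: 2, s: -2), so the claim is incorrect.

Answer: No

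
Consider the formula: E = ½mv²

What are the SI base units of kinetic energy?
Units of each symbol in E = ½mv²:
  m (mass): kg
  v (speed): m/s  → to the power 2, contributes m²/s²
  The factor ½ is dimensionless.

Multiplying the contributions: [kg] · [m²/s²]
Adding exponents of each base unit: kg: 1, m: 2, s: -2
SI base units of kinetic energy: kg·m²/s²

Answer: kg·m²/s²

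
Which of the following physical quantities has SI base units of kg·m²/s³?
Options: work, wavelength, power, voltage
Checking the SI base units of each option:
  work (W = Fd): kg·m²/s²  ✗
  wavelength (λ = v/f): m  ✗
  power (P = W/t): kg·m²/s³  ✓ matches
  voltage (V = IR): kg·m²/(s³·A)  ✗

Only power has units kg·m²/s³.

Answer: power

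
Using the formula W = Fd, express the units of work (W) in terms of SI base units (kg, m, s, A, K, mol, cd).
Units of each symbol in W = Fd:
  F (force): kg·m/s²
  d (displacement): m

Multiplying the contributions: [kg·m/s²] · [m]
Adding exponents of each base unit: kg: 1, m: 2, s: -2
SI base units of work: kg·m²/s²

Answer: kg·m²/s²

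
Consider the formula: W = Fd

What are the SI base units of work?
Units of each symbol in W = Fd:
  F (force): kg·m/s²
  d (displacement): m

Multiplying the contributions: [kg·m/s²] · [m]
Adding exponents of each base unit: kg: 1, m: 2, s: -2
SI base units of work: kg·m²/s²

Answer: kg·m²/s²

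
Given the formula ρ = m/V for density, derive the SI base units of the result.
Units of each symbol in ρ = m/V:
  m (mass): kg
  V (volume): m³  → in the denominator, contributes 1/m³

Multiplying the contributions: [kg] · [1/m³]
Adding exponents of each base unit: kg: 1, m: -3
SI base units of density: kg/m³

Answer: kg/m³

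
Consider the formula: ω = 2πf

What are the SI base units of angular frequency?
Units of each symbol in ω = 2πf:
  f (frequency): 1/s
  The factor 2π is dimensionless.

Multiplying the contributions: [1/s]
Adding exponents of each base unit: s: -1
SI base units of angular frequency: 1/s

Answer: 1/s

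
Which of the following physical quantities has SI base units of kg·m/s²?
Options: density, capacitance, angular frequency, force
Checking the SI base units of each option:
  density (ρ = m/V): kg/m³  ✗
  capacitance (C = Q/V): s⁴·A²/(kg·m²)  ✗
  angular frequency (ω = 2πf): 1/s  ✗
  force (F = ma): kg·m/s²  ✓ matches

Only force has units kg·m/s².

Answer: force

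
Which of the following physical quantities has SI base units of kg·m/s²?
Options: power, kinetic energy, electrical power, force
Checking the SI base units of each option:
  power (P = W/t): kg·m²/s³  ✗
  kinetic energy (E = ½mv²): kg·m²/s²  ✗
  electrical power (P = IV): kg·m²/s³  ✗
  force (F = ma): kg·m/s²  ✓ matches

Only force has units kg·m/s².

Answer: force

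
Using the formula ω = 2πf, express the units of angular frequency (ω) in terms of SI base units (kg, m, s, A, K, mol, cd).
Units of each symbol in ω = 2πf:
  f (frequency): 1/s
  The factor 2π is dimensionless.

Multiplying the contributions: [1/s]
Adding exponents of each base unit: s: -1
SI base units of angular frequency: 1/s

Answer: 1/s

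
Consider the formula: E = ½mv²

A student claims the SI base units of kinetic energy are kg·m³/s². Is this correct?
Units of each symbol in E = ½mv²:
  m (mass): kg
  v (speed): m/s  → to the power 2, contributes m²/s²
  The factor ½ is dimensionless.

Multiplying the contributions: [kg] · [m²/s²]
Adding exponents of each base unit: kg: 1, m: 2, s: -2
SI base units of kinetic energy: kg·m²/s²

The claimed units kg·m³/s² (exponents kg: 1, m: 3, s: -2) do not match the derived units kg·m²/s² (exponents kg: 1, m: 2, s: -2), so the claim is incorrect.

Answer: No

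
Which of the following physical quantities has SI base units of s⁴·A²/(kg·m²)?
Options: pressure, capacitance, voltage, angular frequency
Checking the SI base units of each option:
  pressure (P = F/A): kg/(m·s²)  ✗
  capacitance (C = Q/V): s⁴·A²/(kg·m²)  ✓ matches
  voltage (V = IR): kg·m²/(s³·A)  ✗
  angular frequency (ω = 2πf): 1/s  ✗

Only capacitance has units s⁴·A²/(kg·m²).

Answer: capacitance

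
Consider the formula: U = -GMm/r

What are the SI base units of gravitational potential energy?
Units of each symbol in U = -GMm/r:
  G (gravitational constant): m³/(kg·s²)
  M (mass): kg
  m (mass): kg
  r (distance): m  → in the denominator, contributes 1/m
  The minus sign does not affect the units.

Multiplying the contributions: [m³/(kg·s²)] · [kg] · [kg] · [1/m]
Adding exponents of each base unit: kg: 1, m: 2, s: -2
SI base units of gravitational potential energy: kg·m²/s²

Answer: kg·m²/s²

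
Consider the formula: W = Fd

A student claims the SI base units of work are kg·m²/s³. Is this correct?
Units of each symbol in W = Fd:
  F (force): kg·m/s²
  d (displacement): m

Multiplying the contributions: [kg·m/s²] · [m]
Adding exponents of each base unit: kg: 1, m: 2, s: -2
SI base units of work: kg·m²/s²

The claimed units kg·m²/s³ (exponents kg: 1, m: 2, s: -3) do not match the derived units kg·m²/s² (exponents kg: 1, m: 2, s: -2), so the claim is incorrect.

Answer: No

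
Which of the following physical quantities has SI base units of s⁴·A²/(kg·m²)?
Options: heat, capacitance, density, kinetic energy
Checking the SI base units of each option:
  heat (Q = mcΔT): kg·m²/s²  ✗
  capacitance (C = Q/V): s⁴·A²/(kg·m²)  ✓ matches
  density (ρ = m/V): kg/m³  ✗
  kinetic energy (E = ½mv²): kg·m²/s²  ✗

Only capacitance has units s⁴·A²/(kg·m²).

Answer: capacitance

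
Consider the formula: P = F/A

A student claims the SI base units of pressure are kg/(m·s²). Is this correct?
Units of each symbol in P = F/A:
  F (force): kg·m/s²
  A (area): m²  → in the denominator, contributes 1/m²

Multiplying the contributions: [kg·m/s²] · [1/m²]
Adding exponents of each base unit: kg: 1, m: -1, s: -2
SI base units of pressure: kg/(m·s²)

The claimed units kg/(m·s²) match the derived units, so the claim is correct.

Answer: Yes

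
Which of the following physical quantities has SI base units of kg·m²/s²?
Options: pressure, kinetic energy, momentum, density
Checking the SI base units of each option:
  pressure (P = F/A): kg/(m·s²)  ✗
  kinetic energy (E = ½mv²): kg·m²/s²  ✓ matches
  momentum (p = mv): kg·m/s  ✗
  density (ρ = m/V): kg/m³  ✗

Only kinetic energy has units kg·m²/s².

Answer: kinetic energy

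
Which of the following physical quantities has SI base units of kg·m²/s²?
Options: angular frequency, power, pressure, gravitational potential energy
Checking the SI base units of each option:
  angular frequency (ω = 2πf): 1/s  ✗
  power (P = W/t): kg·m²/s³  ✗
  pressure (P = F/A): kg/(m·s²)  ✗
  gravitational potential energy (U = -GMm/r): kg·m²/s²  ✓ matches

Only gravitational potential energy has units kg·m²/s².

Answer: gravitational potential energy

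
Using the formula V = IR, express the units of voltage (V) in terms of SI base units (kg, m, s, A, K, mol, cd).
Units of each symbol in V = IR:
  I (current): A
  R (resistance, in ohms): kg·m²/(s³·A²)

Multiplying the contributions: [A] · [kg·m²/(s³·A²)]
Adding exponents of each base unit: kg: 1, m: 2, s: -3, A: -1
SI base units of voltage: kg·m²/(s³·A)

Answer: kg·m²/(s³·A)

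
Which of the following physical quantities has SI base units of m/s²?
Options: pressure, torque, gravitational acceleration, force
Checking the SI base units of each option:
  pressure (P = F/A): kg/(m·s²)  ✗
  torque (τ = Fr): kg·m²/s²  ✗
  gravitational acceleration (g = GM/r²): m/s²  ✓ matches
  force (F = ma): kg·m/s²  ✗

Only gravitational acceleration has units m/s².

Answer: gravitational acceleration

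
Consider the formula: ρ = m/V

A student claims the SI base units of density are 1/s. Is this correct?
Units of each symbol in ρ = m/V:
  m (mass): kg
  V (volume): m³  → in the denominator, contributes 1/m³

Multiplying the contributions: [kg] · [1/m³]
Adding exponents of each base unit: kg: 1, m: -3
SI base units of density: kg/m³

The claimed units 1/s (exponents s: -1) do not match the derived units kg/m³ (exponents kg: 1, m: -3), so the claim is incorrect.

Answer: No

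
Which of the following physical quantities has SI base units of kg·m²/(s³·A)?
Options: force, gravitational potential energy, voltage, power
Checking the SI base units of each option:
  force (F = ma): kg·m/s²  ✗
  gravitational potential energy (U = -GMm/r): kg·m²/s²  ✗
  voltage (V = IR): kg·m²/(s³·A)  ✓ matches
  power (P = W/t): kg·m²/s³  ✗

Only voltage has units kg·m²/(s³·A).

Answer: voltage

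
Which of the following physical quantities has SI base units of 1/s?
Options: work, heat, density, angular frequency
Checking the SI base units of each option:
  work (W = Fd): kg·m²/s²  ✗
  heat (Q = mcΔT): kg·m²/s²  ✗
  density (ρ = m/V): kg/m³  ✗
  angular frequency (ω = 2πf): 1/s  ✓ matches

Only angular frequency has units 1/s.

Answer: angular frequency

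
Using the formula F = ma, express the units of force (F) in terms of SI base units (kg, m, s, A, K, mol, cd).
Units of each symbol in F = ma:
  m (mass): kg
  a (acceleration): m/s²

Multiplying the contributions: [kg] · [m/s²]
Adding exponents of each base unit: kg: 1, m: 1, s: -2
SI base units of force: kg·m/s²

Answer: kg·m/s²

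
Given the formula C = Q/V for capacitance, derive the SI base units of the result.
Units of each symbol in C = Q/V:
  Q (charge, in coulombs): s·A
  V (voltage, in volts): kg·m²/(s³·A)  → in the denominator, contributes s³·A/(kg·m²)

Multiplying the contributions: [s·A] · [s³·A/(kg·m²)]
Adding exponents of each base unit: kg: -1, m: -2, s: 4, A: 2
SI base units of capacitance: s⁴·A²/(kg·m²)

Answer: s⁴·A²/(kg·m²)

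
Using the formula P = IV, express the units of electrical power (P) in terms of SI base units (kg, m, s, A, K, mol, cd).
Units of each symbol in P = IV:
  I (current): A
  V (voltage, in volts): kg·m²/(s³·A)

Multiplying the contributions: [A] · [kg·m²/(s³·A)]
Adding exponents of each base unit: kg: 1, m: 2, s: -3
SI base units of electrical power: kg·m²/s³

Answer: kg·m²/s³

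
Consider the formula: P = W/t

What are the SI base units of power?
Units of each symbol in P = W/t:
  W (work): kg·m²/s²
  t (time): s  → in the denominator, contributes 1/s

Multiplying the contributions: [kg·m²/s²] · [1/s]
Adding exponents of each base unit: kg: 1, m: 2, s: -3
SI base units of power: kg·m²/s³

Answer: kg·m²/s³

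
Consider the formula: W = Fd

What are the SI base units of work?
Units of each symbol in W = Fd:
  F (force): kg·m/s²
  d (displacement): m

Multiplying the contributions: [kg·m/s²] · [m]
Adding exponents of each base unit: kg: 1, m: 2, s: -2
SI base units of work: kg·m²/s²

Answer: kg·m²/s²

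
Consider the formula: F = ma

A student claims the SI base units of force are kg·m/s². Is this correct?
Units of each symbol in F = ma:
  m (mass): kg
  a (acceleration): m/s²

Multiplying the contributions: [kg] · [m/s²]
Adding exponents of each base unit: kg: 1, m: 1, s: -2
SI base units of force: kg·m/s²

The claimed units kg·m/s² match the derived units, so the claim is correct.

Answer: Yes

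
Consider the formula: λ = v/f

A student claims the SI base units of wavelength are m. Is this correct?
Units of each symbol in λ = v/f:
  v (wave speed): m/s
  f (frequency): 1/s  → in the denominator, contributes s

Multiplying the contributions: [m/s] · [s]
Adding exponents of each base unit: m: 1
SI base units of wavelength: m

The claimed units m match the derived units, so the claim is correct.

Answer: Yes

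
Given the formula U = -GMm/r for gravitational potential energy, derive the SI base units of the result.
Units of each symbol in U = -GMm/r:
  G (gravitational constant): m³/(kg·s²)
  M (mass): kg
  m (mass): kg
  r (distance): m  → in the denominator, contributes 1/m
  The minus sign does not affect the units.

Multiplying the contributions: [m³/(kg·s²)] · [kg] · [kg] · [1/m]
Adding exponents of each base unit: kg: 1, m: 2, s: -2
SI base units of gravitational potential energy: kg·m²/s²

Answer: kg·m²/s²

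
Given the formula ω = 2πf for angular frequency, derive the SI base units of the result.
Units of each symbol in ω = 2πf:
  f (frequency): 1/s
  The factor 2π is dimensionless.

Multiplying the contributions: [1/s]
Adding exponents of each base unit: s: -1
SI base units of angular frequency: 1/s

Answer: 1/s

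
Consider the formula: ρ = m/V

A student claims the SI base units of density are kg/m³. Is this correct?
Units of each symbol in ρ = m/V:
  m (mass): kg
  V (volume): m³  → in the denominator, contributes 1/m³

Multiplying the contributions: [kg] · [1/m³]
Adding exponents of each base unit: kg: 1, m: -3
SI base units of density: kg/m³

The claimed units kg/m³ match the derived units, so the claim is correct.

Answer: Yes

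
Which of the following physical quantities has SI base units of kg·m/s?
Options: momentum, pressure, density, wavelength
Checking the SI base units of each option:
  momentum (p = mv): kg·m/s  ✓ matches
  pressure (P = F/A): kg/(m·s²)  ✗
  density (ρ = m/V): kg/m³  ✗
  wavelength (λ = v/f): m  ✗

Only momentum has units kg·m/s.

Answer: momentum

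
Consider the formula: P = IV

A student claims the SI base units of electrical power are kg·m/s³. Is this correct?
Units of each symbol in P = IV:
  I (current): A
  V (voltage, in volts): kg·m²/(s³·A)

Multiplying the contributions: [A] · [kg·m²/(s³·A)]
Adding exponents of each base unit: kg: 1, m: 2, s: -3
SI base units of electrical power: kg·m²/s³

The claimed units kg·m/s³ (exponents kg: 1, m: 1, s: -3) do not match the derived units kg·m²/s³ (exponents kg: 1, m: 2, s: -3), so the claim is incorrect.

Answer: No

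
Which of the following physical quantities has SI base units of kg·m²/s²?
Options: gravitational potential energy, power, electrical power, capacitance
Checking the SI base units of each option:
  gravitational potential energy (U = -GMm/r): kg·m²/s²  ✓ matches
  power (P = W/t): kg·m²/s³  ✗
  electrical power (P = IV): kg·m²/s³  ✗
  capacitance (C = Q/V): s⁴·A²/(kg·m²)  ✗

Only gravitational potential energy has units kg·m²/s².

Answer: gravitational potential energy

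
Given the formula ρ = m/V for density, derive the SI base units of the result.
Units of each symbol in ρ = m/V:
  m (mass): kg
  V (volume): m³  → in the denominator, contributes 1/m³

Multiplying the contributions: [kg] · [1/m³]
Adding exponents of each base unit: kg: 1, m: -3
SI base units of density: kg/m³

Answer: kg/m³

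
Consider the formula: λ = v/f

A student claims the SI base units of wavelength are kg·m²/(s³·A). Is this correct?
Units of each symbol in λ = v/f:
  v (wave speed): m/s
  f (frequency): 1/s  → in the denominator, contributes s

Multiplying the contributions: [m/s] · [s]
Adding exponents of each base unit: m: 1
SI base units of wavelength: m

The claimed units kg·m²/(s³·A) (exponents kg: 1, m: 2, s: -3, A: -1) do not match the derived units m (exponents m: 1), so the claim is incorrect.

Answer: No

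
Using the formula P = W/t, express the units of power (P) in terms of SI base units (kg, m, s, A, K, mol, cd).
Units of each symbol in P = W/t:
  W (work): kg·m²/s²
  t (time): s  → in the denominator, contributes 1/s

Multiplying the contributions: [kg·m²/s²] · [1/s]
Adding exponents of each base unit: kg: 1, m: 2, s: -3
SI base units of power: kg·m²/s³

Answer: kg·m²/s³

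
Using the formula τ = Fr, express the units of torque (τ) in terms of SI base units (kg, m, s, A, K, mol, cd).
Units of each symbol in τ = Fr:
  F (force): kg·m/s²
  r (lever arm): m

Multiplying the contributions: [kg·m/s²] · [m]
Adding exponents of each base unit: kg: 1, m: 2, s: -2
SI base units of torque: kg·m²/s²

Answer: kg·m²/s²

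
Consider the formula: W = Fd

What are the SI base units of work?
Units of each symbol in W = Fd:
  F (force): kg·m/s²
  d (displacement): m

Multiplying the contributions: [kg·m/s²] · [m]
Adding exponents of each base unit: kg: 1, m: 2, s: -2
SI base units of work: kg·m²/s²

Answer: kg·m²/s²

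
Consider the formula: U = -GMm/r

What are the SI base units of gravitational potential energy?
Units of each symbol in U = -GMm/r:
  G (gravitational constant): m³/(kg·s²)
  M (mass): kg
  m (mass): kg
  r (distance): m  → in the denominator, contributes 1/m
  The minus sign does not affect the units.

Multiplying the contributions: [m³/(kg·s²)] · [kg] · [kg] · [1/m]
Adding exponents of each base unit: kg: 1, m: 2, s: -2
SI base units of gravitational potential energy: kg·m²/s²

Answer: kg·m²/s²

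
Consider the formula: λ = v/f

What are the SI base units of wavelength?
Units of each symbol in λ = v/f:
  v (wave speed): m/s
  f (frequency): 1/s  → in the denominator, contributes s

Multiplying the contributions: [m/s] · [s]
Adding exponents of each base unit: m: 1
SI base units of wavelength: m

Answer: m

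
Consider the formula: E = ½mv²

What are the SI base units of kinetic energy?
Units of each symbol in E = ½mv²:
  m (mass): kg
  v (speed): m/s  → to the power 2, contributes m²/s²
  The factor ½ is dimensionless.

Multiplying the contributions: [kg] · [m²/s²]
Adding exponents of each base unit: kg: 1, m: 2, s: -2
SI base units of kinetic energy: kg·m²/s²

Answer: kg·m²/s²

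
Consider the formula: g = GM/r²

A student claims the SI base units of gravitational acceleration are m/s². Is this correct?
Units of each symbol in g = GM/r²:
  G (gravitational constant): m³/(kg·s²)
  M (mass): kg
  r (distance): m  → to the power 2 in the denominator, contributes 1/m²

Multiplying the contributions: [m³/(kg·s²)] · [kg] · [1/m²]
Adding exponents of each base unit: m: 1, s: -2
SI base units of gravitational acceleration: m/s²

The claimed units m/s² match the derived units, so the claim is correct.

Answer: Yes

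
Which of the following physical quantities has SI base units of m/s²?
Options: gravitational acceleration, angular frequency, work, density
Checking the SI base units of each option:
  gravitational acceleration (g = GM/r²): m/s²  ✓ matches
  angular frequency (ω = 2πf): 1/s  ✗
  work (W = Fd): kg·m²/s²  ✗
  density (ρ = m/V): kg/m³  ✗

Only gravitational acceleration has units m/s².

Answer: gravitational acceleration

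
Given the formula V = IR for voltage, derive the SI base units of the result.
Units of each symbol in V = IR:
  I (current): A
  R (resistance, in ohms): kg·m²/(s³·A²)

Multiplying the contributions: [A] · [kg·m²/(s³·A²)]
Adding exponents of each base unit: kg: 1, m: 2, s: -3, A: -1
SI base units of voltage: kg·m²/(s³·A)

Answer: kg·m²/(s³·A)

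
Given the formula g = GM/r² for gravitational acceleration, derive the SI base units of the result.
Units of each symbol in g = GM/r²:
  G (gravitational constant): m³/(kg·s²)
  M (mass): kg
  r (distance): m  → to the power 2 in the denominator, contributes 1/m²

Multiplying the contributions: [m³/(kg·s²)] · [kg] · [1/m²]
Adding exponents of each base unit: m: 1, s: -2
SI base units of gravitational acceleration: m/s²

Answer: m/s²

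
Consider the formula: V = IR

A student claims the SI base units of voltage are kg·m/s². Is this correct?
Units of each symbol in V = IR:
  I (current): A
  R (resistance, in ohms): kg·m²/(s³·A²)

Multiplying the contributions: [A] · [kg·m²/(s³·A²)]
Adding exponents of each base unit: kg: 1, m: 2, s: -3, A: -1
SI base units of voltage: kg·m²/(s³·A)

The claimed units kg·m/s² (exponents kg: 1, m: 1, s: -2) do not match the derived units kg·m²/(s³·A) (exponents kg: 1, m: 2, s: -3, A: -1), so the claim is incorrect.

Answer: No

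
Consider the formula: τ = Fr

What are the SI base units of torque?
Units of each symbol in τ = Fr:
  F (force): kg·m/s²
  r (lever arm): m

Multiplying the contributions: [kg·m/s²] · [m]
Adding exponents of each base unit: kg: 1, m: 2, s: -2
SI base units of torque: kg·m²/s²

Answer: kg·m²/s²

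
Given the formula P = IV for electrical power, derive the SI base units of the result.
Units of each symbol in P = IV:
  I (current): A
  V (voltage, in volts): kg·m²/(s³·A)

Multiplying the contributions: [A] · [kg·m²/(s³·A)]
Adding exponents of each base unit: kg: 1, m: 2, s: -3
SI base units of electrical power: kg·m²/s³

Answer: kg·m²/s³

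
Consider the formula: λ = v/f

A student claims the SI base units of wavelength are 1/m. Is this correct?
Units of each symbol in λ = v/f:
  v (wave speed): m/s
  f (frequency): 1/s  → in the denominator, contributes s

Multiplying the contributions: [m/s] · [s]
Adding exponents of each base unit: m: 1
SI base units of wavelength: m

The claimed units 1/m (exponents m: -1) do not match the derived units m (exponents m: 1), so the claim is incorrect.

Answer: No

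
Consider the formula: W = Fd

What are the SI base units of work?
Units of each symbol in W = Fd:
  F (force): kg·m/s²
  d (displacement): m

Multiplying the contributions: [kg·m/s²] · [m]
Adding exponents of each base unit: kg: 1, m: 2, s: -2
SI base units of work: kg·m²/s²

Answer: kg·m²/s²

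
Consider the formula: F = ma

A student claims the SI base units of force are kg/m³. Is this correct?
Units of each symbol in F = ma:
  m (mass): kg
  a (acceleration): m/s²

Multiplying the contributions: [kg] · [m/s²]
Adding exponents of each base unit: kg: 1, m: 1, s: -2
SI base units of force: kg·m/s²

The claimed units kg/m³ (exponents kg: 1, m: -3) do not match the derived units kg·m/s² (exponents kg: 1, m: 1, s: -2), so the claim is incorrect.

Answer: No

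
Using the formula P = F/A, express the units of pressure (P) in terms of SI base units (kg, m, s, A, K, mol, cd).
Units of each symbol in P = F/A:
  F (force): kg·m/s²
  A (area): m²  → in the denominator, contributes 1/m²

Multiplying the contributions: [kg·m/s²] · [1/m²]
Adding exponents of each base unit: kg: 1, m: -1, s: -2
SI base units of pressure: kg/(m·s²)

Answer: kg/(m·s²)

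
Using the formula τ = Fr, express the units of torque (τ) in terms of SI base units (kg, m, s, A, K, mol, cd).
Units of each symbol in τ = Fr:
  F (force): kg·m/s²
  r (lever arm): m

Multiplying the contributions: [kg·m/s²] · [m]
Adding exponents of each base unit: kg: 1, m: 2, s: -2
SI base units of torque: kg·m²/s²

Answer: kg·m²/s²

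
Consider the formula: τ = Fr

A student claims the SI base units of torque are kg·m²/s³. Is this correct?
Units of each symbol in τ = Fr:
  F (force): kg·m/s²
  r (lever arm): m

Multiplying the contributions: [kg·m/s²] · [m]
Adding exponents of each base unit: kg: 1, m: 2, s: -2
SI base units of torque: kg·m²/s²

The claimed units kg·m²/s³ (exponents kg: 1, m: 2, s: -3) do not match the derived units kg·m²/s² (exponents kg: 1, m: 2, s: -2), so the claim is incorrect.

Answer: No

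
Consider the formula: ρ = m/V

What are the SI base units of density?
Units of each symbol in ρ = m/V:
  m (mass): kg
  V (volume): m³  → in the denominator, contributes 1/m³

Multiplying the contributions: [kg] · [1/m³]
Adding exponents of each base unit: kg: 1, m: -3
SI base units of density: kg/m³

Answer: kg/m³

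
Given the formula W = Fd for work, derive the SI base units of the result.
Units of each symbol in W = Fd:
  F (force): kg·m/s²
  d (displacement): m

Multiplying the contributions: [kg·m/s²] · [m]
Adding exponents of each base unit: kg: 1, m: 2, s: -2
SI base units of work: kg·m²/s²

Answer: kg·m²/s²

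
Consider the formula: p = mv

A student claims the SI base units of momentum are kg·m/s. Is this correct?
Units of each symbol in p = mv:
  m (mass): kg
  v (velocity): m/s

Multiplying the contributions: [kg] · [m/s]
Adding exponents of each base unit: kg: 1, m: 1, s: -1
SI base units of momentum: kg·m/s

The claimed units kg·m/s match the derived units, so the claim is correct.

Answer: Yes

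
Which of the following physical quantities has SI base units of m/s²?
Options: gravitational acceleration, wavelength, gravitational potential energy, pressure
Checking the SI base units of each option:
  gravitational acceleration (g = GM/r²): m/s²  ✓ matches
  wavelength (λ = v/f): m  ✗
  gravitational potential energy (U = -GMm/r): kg·m²/s²  ✗
  pressure (P = F/A): kg/(m·s²)  ✗

Only gravitational acceleration has units m/s².

Answer: gravitational acceleration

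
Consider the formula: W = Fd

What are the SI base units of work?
Units of each symbol in W = Fd:
  F (force): kg·m/s²
  d (displacement): m

Multiplying the contributions: [kg·m/s²] · [m]
Adding exponents of each base unit: kg: 1, m: 2, s: -2
SI base units of work: kg·m²/s²

Answer: kg·m²/s²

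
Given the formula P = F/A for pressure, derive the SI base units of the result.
Units of each symbol in P = F/A:
  F (force): kg·m/s²
  A (area): m²  → in the denominator, contributes 1/m²

Multiplying the contributions: [kg·m/s²] · [1/m²]
Adding exponents of each base unit: kg: 1, m: -1, s: -2
SI base units of pressure: kg/(m·s²)

Answer: kg/(m·s²)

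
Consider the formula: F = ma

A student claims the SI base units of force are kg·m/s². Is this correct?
Units of each symbol in F = ma:
  m (mass): kg
  a (acceleration): m/s²

Multiplying the contributions: [kg] · [m/s²]
Adding exponents of each base unit: kg: 1, m: 1, s: -2
SI base units of force: kg·m/s²

The claimed units kg·m/s² match the derived units, so the claim is correct.

Answer: Yes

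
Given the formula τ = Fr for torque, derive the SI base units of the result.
Units of each symbol in τ = Fr:
  F (force): kg·m/s²
  r (lever arm): m

Multiplying the contributions: [kg·m/s²] · [m]
Adding exponents of each base unit: kg: 1, m: 2, s: -2
SI base units of torque: kg·m²/s²

Answer: kg·m²/s²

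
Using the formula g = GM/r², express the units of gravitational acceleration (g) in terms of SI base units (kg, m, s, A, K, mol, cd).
Units of each symbol in g = GM/r²:
  G (gravitational constant): m³/(kg·s²)
  M (mass): kg
  r (distance): m  → to the power 2 in the denominator, contributes 1/m²

Multiplying the contributions: [m³/(kg·s²)] · [kg] · [1/m²]
Adding exponents of each base unit: m: 1, s: -2
SI base units of gravitational acceleration: m/s²

Answer: m/s²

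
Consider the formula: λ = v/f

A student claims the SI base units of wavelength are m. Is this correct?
Units of each symbol in λ = v/f:
  v (wave speed): m/s
  f (frequency): 1/s  → in the denominator, contributes s

Multiplying the contributions: [m/s] · [s]
Adding exponents of each base unit: m: 1
SI base units of wavelength: m

The claimed units m match the derived units, so the claim is correct.

Answer: Yes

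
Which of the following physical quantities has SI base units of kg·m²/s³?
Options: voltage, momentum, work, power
Checking the SI base units of each option:
  voltage (V = IR): kg·m²/(s³·A)  ✗
  momentum (p = mv): kg·m/s  ✗
  work (W = Fd): kg·m²/s²  ✗
  power (P = W/t): kg·m²/s³  ✓ matches

Only power has units kg·m²/s³.

Answer: power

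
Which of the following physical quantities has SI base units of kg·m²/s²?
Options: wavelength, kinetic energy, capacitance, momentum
Checking the SI base units of each option:
  wavelength (λ = v/f): m  ✗
  kinetic energy (E = ½mv²): kg·m²/s²  ✓ matches
  capacitance (C = Q/V): s⁴·A²/(kg·m²)  ✗
  momentum (p = mv): kg·m/s  ✗

Only kinetic energy has units kg·m²/s².

Answer: kinetic energy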